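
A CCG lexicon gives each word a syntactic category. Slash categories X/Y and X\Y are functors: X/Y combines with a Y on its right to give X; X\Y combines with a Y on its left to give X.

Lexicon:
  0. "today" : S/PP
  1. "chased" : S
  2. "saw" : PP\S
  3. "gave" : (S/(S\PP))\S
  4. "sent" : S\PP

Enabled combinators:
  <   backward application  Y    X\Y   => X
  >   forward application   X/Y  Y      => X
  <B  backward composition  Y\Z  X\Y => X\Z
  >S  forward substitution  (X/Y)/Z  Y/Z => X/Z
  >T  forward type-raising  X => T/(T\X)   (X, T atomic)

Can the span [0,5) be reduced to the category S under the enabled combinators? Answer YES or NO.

YES

[0,5] S   >
  [0,4] S/(S\PP)   <
    [0,3] S   >
      [0,1] "today" : S/PP
      [1,3] PP   <
        [1,2] "chased" : S
        [2,3] "saw" : PP\S
    [3,4] "gave" : (S/(S\PP))\S
  [4,5] "sent" : S\PP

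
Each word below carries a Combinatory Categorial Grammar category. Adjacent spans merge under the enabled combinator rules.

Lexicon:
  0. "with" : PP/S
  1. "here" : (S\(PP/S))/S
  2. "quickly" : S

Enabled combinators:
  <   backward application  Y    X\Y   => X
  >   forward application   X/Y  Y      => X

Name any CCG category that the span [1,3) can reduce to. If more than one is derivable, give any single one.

[0,3] S   <
  [0,1] "with" : PP/S
  [1,3] S\(PP/S)   >
    [1,2] "here" : (S\(PP/S))/S
    [2,3] "quickly" : S

S\(PP/S)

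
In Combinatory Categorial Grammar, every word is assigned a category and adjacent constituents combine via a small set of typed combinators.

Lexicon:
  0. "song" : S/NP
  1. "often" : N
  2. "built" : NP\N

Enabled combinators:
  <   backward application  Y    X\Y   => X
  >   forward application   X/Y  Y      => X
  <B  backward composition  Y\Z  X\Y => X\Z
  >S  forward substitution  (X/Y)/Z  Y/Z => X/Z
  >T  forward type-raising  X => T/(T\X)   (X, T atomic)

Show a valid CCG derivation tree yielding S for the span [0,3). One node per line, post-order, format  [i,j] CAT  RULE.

[0,1] S/NP  lex  "song"
[1,2] N  lex  "often"
[1,2] NP/(NP\N)  >T
[2,3] NP\N  lex  "built"
[1,3] NP  >  k=2
[0,3] S  >  k=1

[0,3] S   >
  [0,1] "song" : S/NP
  [1,3] NP   >
    [1,2] NP/(NP\N)   >T
      [1,2] "often" : N
    [2,3] "built" : NP\N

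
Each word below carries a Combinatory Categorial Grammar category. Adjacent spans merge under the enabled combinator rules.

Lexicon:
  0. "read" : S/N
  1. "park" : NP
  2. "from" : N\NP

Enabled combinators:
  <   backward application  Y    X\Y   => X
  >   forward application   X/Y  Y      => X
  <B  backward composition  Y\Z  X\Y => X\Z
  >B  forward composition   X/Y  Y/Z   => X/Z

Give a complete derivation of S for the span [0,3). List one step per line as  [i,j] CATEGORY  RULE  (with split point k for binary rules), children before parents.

[0,3] S   >
  [0,1] "read" : S/N
  [1,3] N   <
    [1,2] "park" : NP
    [2,3] "from" : N\NP

[0,1] S/N  lex  "read"
[1,2] NP  lex  "park"
[2,3] N\NP  lex  "from"
[1,3] N  <  k=2
[0,3] S  >  k=1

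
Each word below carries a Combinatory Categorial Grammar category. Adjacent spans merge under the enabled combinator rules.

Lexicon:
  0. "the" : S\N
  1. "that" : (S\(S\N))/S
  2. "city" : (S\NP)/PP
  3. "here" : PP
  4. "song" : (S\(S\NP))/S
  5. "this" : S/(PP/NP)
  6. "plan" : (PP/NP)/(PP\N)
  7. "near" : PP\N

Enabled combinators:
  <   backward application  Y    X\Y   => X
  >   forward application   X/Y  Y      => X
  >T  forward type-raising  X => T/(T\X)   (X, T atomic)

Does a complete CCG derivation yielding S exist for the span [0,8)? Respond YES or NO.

[0,8] S   <
  [0,1] "the" : S\N
  [1,8] S\(S\N)   >
    [1,2] "that" : (S\(S\N))/S
    [2,8] S   <
      [2,4] S\NP   >
        [2,3] "city" : (S\NP)/PP
        [3,4] "here" : PP
      [4,8] S\(S\NP)   >
        [4,5] "song" : (S\(S\NP))/S
        [5,8] S   >
          [5,6] "this" : S/(PP/NP)
          [6,8] PP/NP   >
            [6,7] "plan" : (PP/NP)/(PP\N)
            [7,8] "near" : PP\N

YES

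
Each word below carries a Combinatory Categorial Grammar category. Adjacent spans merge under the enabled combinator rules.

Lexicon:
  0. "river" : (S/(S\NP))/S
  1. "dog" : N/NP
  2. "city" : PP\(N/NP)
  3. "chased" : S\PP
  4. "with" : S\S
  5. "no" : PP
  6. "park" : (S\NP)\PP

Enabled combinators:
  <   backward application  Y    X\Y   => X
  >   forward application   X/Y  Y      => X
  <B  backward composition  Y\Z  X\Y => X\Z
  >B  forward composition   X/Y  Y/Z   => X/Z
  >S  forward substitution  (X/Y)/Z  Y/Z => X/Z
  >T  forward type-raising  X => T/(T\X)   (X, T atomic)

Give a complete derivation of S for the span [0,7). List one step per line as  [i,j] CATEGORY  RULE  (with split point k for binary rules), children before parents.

[0,7] S   >
  [0,5] S/(S\NP)   >
    [0,1] "river" : (S/(S\NP))/S
    [1,5] S   <
      [1,3] PP   <
        [1,2] "dog" : N/NP
        [2,3] "city" : PP\(N/NP)
      [3,5] S\PP   <B
        [3,4] "chased" : S\PP
        [4,5] "with" : S\S
  [5,7] S\NP   <
    [5,6] "no" : PP
    [6,7] "park" : (S\NP)\PP

[0,1] (S/(S\NP))/S  lex  "river"
[1,2] N/NP  lex  "dog"
[2,3] PP\(N/NP)  lex  "city"
[1,3] PP  <  k=2
[3,4] S\PP  lex  "chased"
[4,5] S\S  lex  "with"
[3,5] S\PP  <B  k=4
[1,5] S  <  k=3
[0,5] S/(S\NP)  >  k=1
[5,6] PP  lex  "no"
[6,7] (S\NP)\PP  lex  "park"
[5,7] S\NP  <  k=6
[0,7] S  >  k=5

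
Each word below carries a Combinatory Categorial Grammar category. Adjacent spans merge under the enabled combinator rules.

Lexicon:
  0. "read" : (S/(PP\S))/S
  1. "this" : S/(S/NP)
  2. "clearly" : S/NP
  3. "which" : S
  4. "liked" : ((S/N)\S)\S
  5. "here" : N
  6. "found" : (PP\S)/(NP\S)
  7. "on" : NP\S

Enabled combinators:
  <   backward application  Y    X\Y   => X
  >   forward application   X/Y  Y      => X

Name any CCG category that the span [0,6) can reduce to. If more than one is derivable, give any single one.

[0,8] S   >
  [0,6] S/(PP\S)   >
    [0,1] "read" : (S/(PP\S))/S
    [1,6] S   >
      [1,5] S/N   <
        [1,3] S   >
          [1,2] "this" : S/(S/NP)
          [2,3] "clearly" : S/NP
        [3,5] (S/N)\S   <
          [3,4] "which" : S
          [4,5] "liked" : ((S/N)\S)\S
      [5,6] "here" : N
  [6,8] PP\S   >
    [6,7] "found" : (PP\S)/(NP\S)
    [7,8] "on" : NP\S

S/(PP\S)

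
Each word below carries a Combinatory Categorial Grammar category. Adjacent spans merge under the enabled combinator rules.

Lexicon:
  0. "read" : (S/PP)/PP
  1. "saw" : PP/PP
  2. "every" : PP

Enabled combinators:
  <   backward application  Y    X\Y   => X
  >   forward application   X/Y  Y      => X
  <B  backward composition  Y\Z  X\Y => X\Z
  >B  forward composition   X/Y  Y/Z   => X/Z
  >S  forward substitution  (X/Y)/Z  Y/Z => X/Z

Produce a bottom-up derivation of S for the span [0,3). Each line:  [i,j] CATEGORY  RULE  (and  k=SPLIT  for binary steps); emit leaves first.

[0,1] (S/PP)/PP  lex  "read"
[1,2] PP/PP  lex  "saw"
[0,2] S/PP  >S  k=1
[2,3] PP  lex  "every"
[0,3] S  >  k=2

[0,3] S   >
  [0,2] S/PP   >S
    [0,1] "read" : (S/PP)/PP
    [1,2] "saw" : PP/PP
  [2,3] "every" : PP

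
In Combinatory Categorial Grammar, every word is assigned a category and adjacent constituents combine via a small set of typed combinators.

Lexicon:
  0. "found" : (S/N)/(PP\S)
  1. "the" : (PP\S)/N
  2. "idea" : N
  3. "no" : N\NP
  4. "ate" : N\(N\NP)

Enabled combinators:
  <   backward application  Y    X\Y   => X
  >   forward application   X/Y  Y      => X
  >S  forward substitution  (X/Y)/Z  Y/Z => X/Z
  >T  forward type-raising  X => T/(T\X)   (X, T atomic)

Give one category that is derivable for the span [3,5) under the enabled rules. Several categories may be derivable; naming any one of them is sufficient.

N

[0,5] S   >
  [0,3] S/N   >
    [0,1] "found" : (S/N)/(PP\S)
    [1,3] PP\S   >
      [1,2] "the" : (PP\S)/N
      [2,3] "idea" : N
  [3,5] N   <
    [3,4] "no" : N\NP
    [4,5] "ate" : N\(N\NP)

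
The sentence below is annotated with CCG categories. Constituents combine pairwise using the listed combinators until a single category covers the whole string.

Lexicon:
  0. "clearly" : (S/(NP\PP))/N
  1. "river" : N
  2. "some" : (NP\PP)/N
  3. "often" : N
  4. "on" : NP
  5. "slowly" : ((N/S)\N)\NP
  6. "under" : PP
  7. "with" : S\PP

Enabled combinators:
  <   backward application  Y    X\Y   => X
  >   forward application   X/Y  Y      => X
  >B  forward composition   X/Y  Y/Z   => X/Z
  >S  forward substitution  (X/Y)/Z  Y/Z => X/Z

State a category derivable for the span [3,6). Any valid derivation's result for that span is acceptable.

N/S

[0,8] S   >
  [0,3] S/N   >B
    [0,2] S/(NP\PP)   >
      [0,1] "clearly" : (S/(NP\PP))/N
      [1,2] "river" : N
    [2,3] "some" : (NP\PP)/N
  [3,8] N   >
    [3,6] N/S   <
      [3,4] "often" : N
      [4,6] (N/S)\N   <
        [4,5] "on" : NP
        [5,6] "slowly" : ((N/S)\N)\NP
    [6,8] S   <
      [6,7] "under" : PP
      [7,8] "with" : S\PP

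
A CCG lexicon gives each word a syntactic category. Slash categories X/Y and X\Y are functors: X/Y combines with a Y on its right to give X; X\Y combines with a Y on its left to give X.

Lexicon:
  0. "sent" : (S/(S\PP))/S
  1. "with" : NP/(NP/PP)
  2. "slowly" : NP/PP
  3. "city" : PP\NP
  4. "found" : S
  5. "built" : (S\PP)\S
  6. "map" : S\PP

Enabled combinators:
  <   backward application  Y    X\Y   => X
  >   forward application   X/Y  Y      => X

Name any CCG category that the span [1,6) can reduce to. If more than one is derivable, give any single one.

S

[0,7] S   >
  [0,6] S/(S\PP)   >
    [0,1] "sent" : (S/(S\PP))/S
    [1,6] S   <
      [1,4] PP   <
        [1,3] NP   >
          [1,2] "with" : NP/(NP/PP)
          [2,3] "slowly" : NP/PP
        [3,4] "city" : PP\NP
      [4,6] S\PP   <
        [4,5] "found" : S
        [5,6] "built" : (S\PP)\S
  [6,7] "map" : S\PP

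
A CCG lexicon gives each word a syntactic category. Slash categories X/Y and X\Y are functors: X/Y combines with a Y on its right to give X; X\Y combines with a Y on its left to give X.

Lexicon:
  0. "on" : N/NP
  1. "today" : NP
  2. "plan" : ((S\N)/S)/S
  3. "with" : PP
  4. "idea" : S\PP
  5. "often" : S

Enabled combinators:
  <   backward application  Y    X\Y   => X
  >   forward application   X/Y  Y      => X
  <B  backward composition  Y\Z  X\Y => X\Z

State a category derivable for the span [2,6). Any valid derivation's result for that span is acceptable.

[0,6] S   <
  [0,2] N   >
    [0,1] "on" : N/NP
    [1,2] "today" : NP
  [2,6] S\N   >
    [2,5] (S\N)/S   >
      [2,3] "plan" : ((S\N)/S)/S
      [3,5] S   <
        [3,4] "with" : PP
        [4,5] "idea" : S\PP
    [5,6] "often" : S

S\N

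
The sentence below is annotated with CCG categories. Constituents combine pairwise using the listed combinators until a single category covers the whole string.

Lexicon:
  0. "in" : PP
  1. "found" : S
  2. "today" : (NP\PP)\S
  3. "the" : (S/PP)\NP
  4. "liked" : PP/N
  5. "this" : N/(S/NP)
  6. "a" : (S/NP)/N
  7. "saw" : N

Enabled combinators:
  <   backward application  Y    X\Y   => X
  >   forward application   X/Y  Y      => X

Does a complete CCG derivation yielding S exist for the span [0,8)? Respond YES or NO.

YES

[0,8] S   >
  [0,4] S/PP   <
    [0,3] NP   <
      [0,1] "in" : PP
      [1,3] NP\PP   <
        [1,2] "found" : S
        [2,3] "today" : (NP\PP)\S
    [3,4] "the" : (S/PP)\NP
  [4,8] PP   >
    [4,5] "liked" : PP/N
    [5,8] N   >
      [5,6] "this" : N/(S/NP)
      [6,8] S/NP   >
        [6,7] "a" : (S/NP)/N
        [7,8] "saw" : N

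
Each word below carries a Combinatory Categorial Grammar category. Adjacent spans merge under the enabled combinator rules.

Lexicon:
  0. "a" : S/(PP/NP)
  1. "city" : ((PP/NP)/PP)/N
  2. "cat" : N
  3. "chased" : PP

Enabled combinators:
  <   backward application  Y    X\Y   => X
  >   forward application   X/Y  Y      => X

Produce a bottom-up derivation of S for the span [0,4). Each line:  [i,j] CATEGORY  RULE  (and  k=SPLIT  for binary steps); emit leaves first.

[0,1] S/(PP/NP)  lex  "a"
[1,2] ((PP/NP)/PP)/N  lex  "city"
[2,3] N  lex  "cat"
[1,3] (PP/NP)/PP  >  k=2
[3,4] PP  lex  "chased"
[1,4] PP/NP  >  k=3
[0,4] S  >  k=1

[0,4] S   >
  [0,1] "a" : S/(PP/NP)
  [1,4] PP/NP   >
    [1,3] (PP/NP)/PP   >
      [1,2] "city" : ((PP/NP)/PP)/N
      [2,3] "cat" : N
    [3,4] "chased" : PP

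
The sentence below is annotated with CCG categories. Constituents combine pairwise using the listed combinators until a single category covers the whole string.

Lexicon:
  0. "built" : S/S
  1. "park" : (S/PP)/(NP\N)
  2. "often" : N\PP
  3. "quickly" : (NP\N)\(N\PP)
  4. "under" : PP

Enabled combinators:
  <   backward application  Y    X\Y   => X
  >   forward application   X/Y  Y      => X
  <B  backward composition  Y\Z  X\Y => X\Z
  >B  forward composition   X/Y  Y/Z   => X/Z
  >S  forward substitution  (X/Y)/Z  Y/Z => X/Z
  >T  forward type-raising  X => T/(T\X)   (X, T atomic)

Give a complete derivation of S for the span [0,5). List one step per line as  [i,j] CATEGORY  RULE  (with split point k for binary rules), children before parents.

[0,1] S/S  lex  "built"
[1,2] (S/PP)/(NP\N)  lex  "park"
[2,3] N\PP  lex  "often"
[3,4] (NP\N)\(N\PP)  lex  "quickly"
[2,4] NP\N  <  k=3
[1,4] S/PP  >  k=2
[0,4] S/PP  >B  k=1
[4,5] PP  lex  "under"
[0,5] S  >  k=4

[0,5] S   >
  [0,4] S/PP   >B
    [0,1] "built" : S/S
    [1,4] S/PP   >
      [1,2] "park" : (S/PP)/(NP\N)
      [2,4] NP\N   <
        [2,3] "often" : N\PP
        [3,4] "quickly" : (NP\N)\(N\PP)
  [4,5] "under" : PP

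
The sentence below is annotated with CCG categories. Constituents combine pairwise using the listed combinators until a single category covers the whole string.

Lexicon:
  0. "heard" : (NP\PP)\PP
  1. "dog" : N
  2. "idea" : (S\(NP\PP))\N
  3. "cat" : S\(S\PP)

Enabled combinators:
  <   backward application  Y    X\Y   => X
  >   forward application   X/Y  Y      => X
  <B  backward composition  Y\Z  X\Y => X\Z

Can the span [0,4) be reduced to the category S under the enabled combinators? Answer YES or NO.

[0,4] S   <
  [0,3] S\PP   <B
    [0,1] "heard" : (NP\PP)\PP
    [1,3] S\(NP\PP)   <
      [1,2] "dog" : N
      [2,3] "idea" : (S\(NP\PP))\N
  [3,4] "cat" : S\(S\PP)

YES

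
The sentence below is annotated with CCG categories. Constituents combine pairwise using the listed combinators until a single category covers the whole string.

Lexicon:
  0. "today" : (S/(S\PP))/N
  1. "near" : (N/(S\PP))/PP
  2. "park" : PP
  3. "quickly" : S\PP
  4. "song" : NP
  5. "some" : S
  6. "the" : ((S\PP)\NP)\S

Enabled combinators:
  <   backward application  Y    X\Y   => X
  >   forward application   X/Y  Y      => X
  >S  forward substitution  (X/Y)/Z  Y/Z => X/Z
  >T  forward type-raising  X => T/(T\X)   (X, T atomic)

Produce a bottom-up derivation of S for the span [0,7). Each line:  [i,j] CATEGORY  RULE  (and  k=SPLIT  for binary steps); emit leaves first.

[0,7] S   >
  [0,4] S/(S\PP)   >
    [0,1] "today" : (S/(S\PP))/N
    [1,4] N   >
      [1,3] N/(S\PP)   >
        [1,2] "near" : (N/(S\PP))/PP
        [2,3] "park" : PP
      [3,4] "quickly" : S\PP
  [4,7] S\PP   <
    [4,5] "song" : NP
    [5,7] (S\PP)\NP   <
      [5,6] "some" : S
      [6,7] "the" : ((S\PP)\NP)\S

[0,1] (S/(S\PP))/N  lex  "today"
[1,2] (N/(S\PP))/PP  lex  "near"
[2,3] PP  lex  "park"
[1,3] N/(S\PP)  >  k=2
[3,4] S\PP  lex  "quickly"
[1,4] N  >  k=3
[0,4] S/(S\PP)  >  k=1
[4,5] NP  lex  "song"
[5,6] S  lex  "some"
[6,7] ((S\PP)\NP)\S  lex  "the"
[5,7] (S\PP)\NP  <  k=6
[4,7] S\PP  <  k=5
[0,7] S  >  k=4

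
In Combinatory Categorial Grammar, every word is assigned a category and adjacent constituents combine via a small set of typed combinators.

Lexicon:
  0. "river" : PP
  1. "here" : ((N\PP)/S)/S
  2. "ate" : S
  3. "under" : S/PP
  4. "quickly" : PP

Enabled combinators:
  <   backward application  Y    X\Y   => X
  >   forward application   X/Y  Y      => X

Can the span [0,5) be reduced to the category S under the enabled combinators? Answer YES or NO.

NO

PP ((N\PP)/S)/S S S/PP PP
CKY chart[0,5] = {N}; S ∉ chart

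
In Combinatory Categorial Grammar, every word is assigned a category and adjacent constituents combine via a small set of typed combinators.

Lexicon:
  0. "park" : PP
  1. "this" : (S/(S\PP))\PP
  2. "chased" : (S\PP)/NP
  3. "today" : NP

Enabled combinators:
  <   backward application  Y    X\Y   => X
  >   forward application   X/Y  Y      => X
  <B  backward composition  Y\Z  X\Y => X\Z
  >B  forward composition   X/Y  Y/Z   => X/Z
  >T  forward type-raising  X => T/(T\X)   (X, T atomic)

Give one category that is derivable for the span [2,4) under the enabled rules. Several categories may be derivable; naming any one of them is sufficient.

S\PP

[0,4] S   >
  [0,2] S/(S\PP)   <
    [0,1] "park" : PP
    [1,2] "this" : (S/(S\PP))\PP
  [2,4] S\PP   >
    [2,3] "chased" : (S\PP)/NP
    [3,4] "today" : NP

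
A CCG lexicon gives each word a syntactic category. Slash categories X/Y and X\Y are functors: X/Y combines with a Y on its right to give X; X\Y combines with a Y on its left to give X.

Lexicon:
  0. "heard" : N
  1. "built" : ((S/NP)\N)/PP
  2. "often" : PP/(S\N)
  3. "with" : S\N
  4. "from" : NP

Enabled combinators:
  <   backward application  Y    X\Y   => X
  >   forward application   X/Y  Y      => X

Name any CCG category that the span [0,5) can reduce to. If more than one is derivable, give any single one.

[0,5] S   >
  [0,4] S/NP   <
    [0,1] "heard" : N
    [1,4] (S/NP)\N   >
      [1,2] "built" : ((S/NP)\N)/PP
      [2,4] PP   >
        [2,3] "often" : PP/(S\N)
        [3,4] "with" : S\N
  [4,5] "from" : NP

S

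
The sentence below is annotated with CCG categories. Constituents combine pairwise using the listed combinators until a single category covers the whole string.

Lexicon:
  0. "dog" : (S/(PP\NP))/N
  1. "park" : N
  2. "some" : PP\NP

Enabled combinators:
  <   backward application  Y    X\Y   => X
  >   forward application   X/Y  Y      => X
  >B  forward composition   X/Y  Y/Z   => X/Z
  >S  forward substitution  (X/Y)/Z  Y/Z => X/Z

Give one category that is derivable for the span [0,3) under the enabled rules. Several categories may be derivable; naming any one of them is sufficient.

[0,3] S   >
  [0,2] S/(PP\NP)   >
    [0,1] "dog" : (S/(PP\NP))/N
    [1,2] "park" : N
  [2,3] "some" : PP\NP

S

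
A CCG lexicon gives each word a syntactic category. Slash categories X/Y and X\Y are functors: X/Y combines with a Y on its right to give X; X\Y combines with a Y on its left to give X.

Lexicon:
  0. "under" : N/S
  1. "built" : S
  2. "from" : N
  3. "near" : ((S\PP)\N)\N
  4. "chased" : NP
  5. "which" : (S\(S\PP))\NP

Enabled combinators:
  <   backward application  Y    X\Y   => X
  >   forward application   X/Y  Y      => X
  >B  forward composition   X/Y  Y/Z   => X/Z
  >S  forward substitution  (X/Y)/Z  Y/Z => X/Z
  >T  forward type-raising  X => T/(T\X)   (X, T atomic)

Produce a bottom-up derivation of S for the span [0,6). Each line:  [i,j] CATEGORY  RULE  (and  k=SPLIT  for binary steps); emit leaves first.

[0,1] N/S  lex  "under"
[1,2] S  lex  "built"
[0,2] N  >  k=1
[2,3] N  lex  "from"
[3,4] ((S\PP)\N)\N  lex  "near"
[2,4] (S\PP)\N  <  k=3
[0,4] S\PP  <  k=2
[4,5] NP  lex  "chased"
[5,6] (S\(S\PP))\NP  lex  "which"
[4,6] S\(S\PP)  <  k=5
[0,6] S  <  k=4

[0,6] S   <
  [0,4] S\PP   <
    [0,2] N   >
      [0,1] "under" : N/S
      [1,2] "built" : S
    [2,4] (S\PP)\N   <
      [2,3] "from" : N
      [3,4] "near" : ((S\PP)\N)\N
  [4,6] S\(S\PP)   <
    [4,5] "chased" : NP
    [5,6] "which" : (S\(S\PP))\NP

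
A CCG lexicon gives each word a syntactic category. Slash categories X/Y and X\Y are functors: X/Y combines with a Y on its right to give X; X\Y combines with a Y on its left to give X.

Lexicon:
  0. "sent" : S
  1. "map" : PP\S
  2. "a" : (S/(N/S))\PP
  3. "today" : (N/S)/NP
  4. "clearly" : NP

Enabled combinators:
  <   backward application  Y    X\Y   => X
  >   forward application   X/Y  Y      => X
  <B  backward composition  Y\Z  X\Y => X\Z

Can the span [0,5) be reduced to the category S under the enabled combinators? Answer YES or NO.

[0,5] S   >
  [0,3] S/(N/S)   <
    [0,2] PP   <
      [0,1] "sent" : S
      [1,2] "map" : PP\S
    [2,3] "a" : (S/(N/S))\PP
  [3,5] N/S   >
    [3,4] "today" : (N/S)/NP
    [4,5] "clearly" : NP

YES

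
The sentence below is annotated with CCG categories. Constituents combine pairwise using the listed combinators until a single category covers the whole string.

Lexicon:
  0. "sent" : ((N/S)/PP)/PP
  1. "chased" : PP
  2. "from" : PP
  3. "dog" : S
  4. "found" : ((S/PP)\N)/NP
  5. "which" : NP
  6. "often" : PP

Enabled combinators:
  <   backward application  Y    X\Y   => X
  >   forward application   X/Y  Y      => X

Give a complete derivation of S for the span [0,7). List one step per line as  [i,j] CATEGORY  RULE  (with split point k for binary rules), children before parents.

[0,1] ((N/S)/PP)/PP  lex  "sent"
[1,2] PP  lex  "chased"
[0,2] (N/S)/PP  >  k=1
[2,3] PP  lex  "from"
[0,3] N/S  >  k=2
[3,4] S  lex  "dog"
[0,4] N  >  k=3
[4,5] ((S/PP)\N)/NP  lex  "found"
[5,6] NP  lex  "which"
[4,6] (S/PP)\N  >  k=5
[0,6] S/PP  <  k=4
[6,7] PP  lex  "often"
[0,7] S  >  k=6

[0,7] S   >
  [0,6] S/PP   <
    [0,4] N   >
      [0,3] N/S   >
        [0,2] (N/S)/PP   >
          [0,1] "sent" : ((N/S)/PP)/PP
          [1,2] "chased" : PP
        [2,3] "from" : PP
      [3,4] "dog" : S
    [4,6] (S/PP)\N   >
      [4,5] "found" : ((S/PP)\N)/NP
      [5,6] "which" : NP
  [6,7] "often" : PP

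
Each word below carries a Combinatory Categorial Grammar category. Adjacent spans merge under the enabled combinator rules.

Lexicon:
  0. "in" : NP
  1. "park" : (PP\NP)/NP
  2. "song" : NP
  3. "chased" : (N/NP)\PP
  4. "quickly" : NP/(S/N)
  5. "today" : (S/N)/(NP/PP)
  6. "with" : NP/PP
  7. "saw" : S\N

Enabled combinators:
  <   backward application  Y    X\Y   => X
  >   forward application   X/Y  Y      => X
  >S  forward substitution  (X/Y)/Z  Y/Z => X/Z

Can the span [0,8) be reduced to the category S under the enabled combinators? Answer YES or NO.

[0,8] S   <
  [0,7] N   >
    [0,4] N/NP   <
      [0,3] PP   <
        [0,1] "in" : NP
        [1,3] PP\NP   >
          [1,2] "park" : (PP\NP)/NP
          [2,3] "song" : NP
      [3,4] "chased" : (N/NP)\PP
    [4,7] NP   >
      [4,5] "quickly" : NP/(S/N)
      [5,7] S/N   >
        [5,6] "today" : (S/N)/(NP/PP)
        [6,7] "with" : NP/PP
  [7,8] "saw" : S\N

YES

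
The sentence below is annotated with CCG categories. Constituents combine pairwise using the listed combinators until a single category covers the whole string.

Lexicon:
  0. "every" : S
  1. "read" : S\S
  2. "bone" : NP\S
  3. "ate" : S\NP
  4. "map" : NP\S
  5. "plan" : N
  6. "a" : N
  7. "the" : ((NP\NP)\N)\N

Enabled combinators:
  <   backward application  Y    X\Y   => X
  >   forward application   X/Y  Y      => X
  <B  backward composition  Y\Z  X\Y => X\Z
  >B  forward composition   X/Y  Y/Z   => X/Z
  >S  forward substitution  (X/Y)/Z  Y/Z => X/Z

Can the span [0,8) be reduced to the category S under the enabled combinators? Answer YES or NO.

NO

S S\S NP\S S\NP NP\S N N ((NP\NP)\N)\N
CKY chart[0,8] = {NP}; S ∉ chart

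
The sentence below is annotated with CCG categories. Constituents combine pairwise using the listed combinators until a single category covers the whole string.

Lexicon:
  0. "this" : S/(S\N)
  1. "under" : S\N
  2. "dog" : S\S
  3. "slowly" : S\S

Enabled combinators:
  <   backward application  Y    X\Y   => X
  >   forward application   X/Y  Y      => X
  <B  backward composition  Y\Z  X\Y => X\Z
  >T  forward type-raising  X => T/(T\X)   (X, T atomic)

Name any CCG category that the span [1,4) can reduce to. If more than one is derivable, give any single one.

[0,4] S   >
  [0,1] "this" : S/(S\N)
  [1,4] S\N   <B
    [1,3] S\N   <B
      [1,2] "under" : S\N
      [2,3] "dog" : S\S
    [3,4] "slowly" : S\S

S\N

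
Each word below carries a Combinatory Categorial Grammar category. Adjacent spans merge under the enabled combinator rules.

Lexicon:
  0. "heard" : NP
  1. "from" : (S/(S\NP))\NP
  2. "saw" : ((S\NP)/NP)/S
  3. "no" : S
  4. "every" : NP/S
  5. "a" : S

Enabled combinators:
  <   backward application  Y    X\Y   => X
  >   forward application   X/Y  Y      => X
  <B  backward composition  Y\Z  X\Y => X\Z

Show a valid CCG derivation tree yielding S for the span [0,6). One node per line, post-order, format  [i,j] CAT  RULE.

[0,6] S   >
  [0,2] S/(S\NP)   <
    [0,1] "heard" : NP
    [1,2] "from" : (S/(S\NP))\NP
  [2,6] S\NP   >
    [2,4] (S\NP)/NP   >
      [2,3] "saw" : ((S\NP)/NP)/S
      [3,4] "no" : S
    [4,6] NP   >
      [4,5] "every" : NP/S
      [5,6] "a" : S

[0,1] NP  lex  "heard"
[1,2] (S/(S\NP))\NP  lex  "from"
[0,2] S/(S\NP)  <  k=1
[2,3] ((S\NP)/NP)/S  lex  "saw"
[3,4] S  lex  "no"
[2,4] (S\NP)/NP  >  k=3
[4,5] NP/S  lex  "every"
[5,6] S  lex  "a"
[4,6] NP  >  k=5
[2,6] S\NP  >  k=4
[0,6] S  >  k=2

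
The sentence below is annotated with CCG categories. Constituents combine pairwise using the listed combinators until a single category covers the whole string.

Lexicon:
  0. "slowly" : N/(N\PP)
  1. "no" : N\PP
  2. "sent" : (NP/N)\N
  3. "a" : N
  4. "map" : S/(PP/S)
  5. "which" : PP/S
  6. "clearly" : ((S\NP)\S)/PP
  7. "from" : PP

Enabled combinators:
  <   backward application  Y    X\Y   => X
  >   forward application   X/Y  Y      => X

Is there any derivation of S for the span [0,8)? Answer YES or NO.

YES

[0,8] S   <
  [0,4] NP   >
    [0,3] NP/N   <
      [0,2] N   >
        [0,1] "slowly" : N/(N\PP)
        [1,2] "no" : N\PP
      [2,3] "sent" : (NP/N)\N
    [3,4] "a" : N
  [4,8] S\NP   <
    [4,6] S   >
      [4,5] "map" : S/(PP/S)
      [5,6] "which" : PP/S
    [6,8] (S\NP)\S   >
      [6,7] "clearly" : ((S\NP)\S)/PP
      [7,8] "from" : PP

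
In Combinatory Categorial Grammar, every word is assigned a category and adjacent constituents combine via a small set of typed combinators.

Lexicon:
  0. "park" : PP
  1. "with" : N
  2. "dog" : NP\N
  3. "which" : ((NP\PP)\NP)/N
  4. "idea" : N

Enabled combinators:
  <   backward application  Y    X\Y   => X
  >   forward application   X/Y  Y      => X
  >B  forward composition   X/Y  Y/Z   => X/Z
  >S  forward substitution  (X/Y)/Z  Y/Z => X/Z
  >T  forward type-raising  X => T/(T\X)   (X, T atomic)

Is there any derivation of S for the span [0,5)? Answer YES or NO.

PP N NP\N ((NP\PP)\NP)/N N
CKY chart[0,5] = {N/(N\NP), NP, NP/(NP\NP), PP/(PP\NP), S/(S\NP)}; S ∉ chart

NO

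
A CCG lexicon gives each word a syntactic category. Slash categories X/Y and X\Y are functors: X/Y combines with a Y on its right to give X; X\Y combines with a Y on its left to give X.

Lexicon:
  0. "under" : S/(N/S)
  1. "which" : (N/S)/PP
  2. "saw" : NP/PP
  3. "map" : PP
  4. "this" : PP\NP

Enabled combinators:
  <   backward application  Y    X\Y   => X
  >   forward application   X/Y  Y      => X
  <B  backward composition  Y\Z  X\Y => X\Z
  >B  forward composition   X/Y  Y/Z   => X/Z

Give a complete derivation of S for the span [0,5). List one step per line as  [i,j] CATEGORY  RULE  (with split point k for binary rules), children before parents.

[0,5] S   >
  [0,2] S/PP   >B
    [0,1] "under" : S/(N/S)
    [1,2] "which" : (N/S)/PP
  [2,5] PP   <
    [2,4] NP   >
      [2,3] "saw" : NP/PP
      [3,4] "map" : PP
    [4,5] "this" : PP\NP

[0,1] S/(N/S)  lex  "under"
[1,2] (N/S)/PP  lex  "which"
[0,2] S/PP  >B  k=1
[2,3] NP/PP  lex  "saw"
[3,4] PP  lex  "map"
[2,4] NP  >  k=3
[4,5] PP\NP  lex  "this"
[2,5] PP  <  k=4
[0,5] S  >  k=2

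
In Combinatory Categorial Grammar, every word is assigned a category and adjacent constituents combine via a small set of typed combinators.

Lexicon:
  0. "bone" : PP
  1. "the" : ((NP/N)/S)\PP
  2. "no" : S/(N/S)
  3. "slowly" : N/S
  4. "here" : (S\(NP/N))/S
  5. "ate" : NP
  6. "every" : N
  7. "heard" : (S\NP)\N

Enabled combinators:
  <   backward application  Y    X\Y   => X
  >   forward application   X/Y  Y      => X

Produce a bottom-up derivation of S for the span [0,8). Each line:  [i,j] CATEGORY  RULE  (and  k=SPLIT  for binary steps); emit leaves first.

[0,8] S   <
  [0,4] NP/N   >
    [0,2] (NP/N)/S   <
      [0,1] "bone" : PP
      [1,2] "the" : ((NP/N)/S)\PP
    [2,4] S   >
      [2,3] "no" : S/(N/S)
      [3,4] "slowly" : N/S
  [4,8] S\(NP/N)   >
    [4,5] "here" : (S\(NP/N))/S
    [5,8] S   <
      [5,6] "ate" : NP
      [6,8] S\NP   <
        [6,7] "every" : N
        [7,8] "heard" : (S\NP)\N

[0,1] PP  lex  "bone"
[1,2] ((NP/N)/S)\PP  lex  "the"
[0,2] (NP/N)/S  <  k=1
[2,3] S/(N/S)  lex  "no"
[3,4] N/S  lex  "slowly"
[2,4] S  >  k=3
[0,4] NP/N  >  k=2
[4,5] (S\(NP/N))/S  lex  "here"
[5,6] NP  lex  "ate"
[6,7] N  lex  "every"
[7,8] (S\NP)\N  lex  "heard"
[6,8] S\NP  <  k=7
[5,8] S  <  k=6
[4,8] S\(NP/N)  >  k=5
[0,8] S  <  k=4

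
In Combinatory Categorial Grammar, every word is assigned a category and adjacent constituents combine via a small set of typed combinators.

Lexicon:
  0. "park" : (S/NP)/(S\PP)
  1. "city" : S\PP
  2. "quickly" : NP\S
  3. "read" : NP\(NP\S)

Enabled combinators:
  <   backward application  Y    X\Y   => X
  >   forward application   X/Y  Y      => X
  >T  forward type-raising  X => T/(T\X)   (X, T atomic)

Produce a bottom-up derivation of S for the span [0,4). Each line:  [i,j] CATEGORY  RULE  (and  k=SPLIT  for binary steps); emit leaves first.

[0,1] (S/NP)/(S\PP)  lex  "park"
[1,2] S\PP  lex  "city"
[0,2] S/NP  >  k=1
[2,3] NP\S  lex  "quickly"
[3,4] NP\(NP\S)  lex  "read"
[2,4] NP  <  k=3
[0,4] S  >  k=2

[0,4] S   >
  [0,2] S/NP   >
    [0,1] "park" : (S/NP)/(S\PP)
    [1,2] "city" : S\PP
  [2,4] NP   <
    [2,3] "quickly" : NP\S
    [3,4] "read" : NP\(NP\S)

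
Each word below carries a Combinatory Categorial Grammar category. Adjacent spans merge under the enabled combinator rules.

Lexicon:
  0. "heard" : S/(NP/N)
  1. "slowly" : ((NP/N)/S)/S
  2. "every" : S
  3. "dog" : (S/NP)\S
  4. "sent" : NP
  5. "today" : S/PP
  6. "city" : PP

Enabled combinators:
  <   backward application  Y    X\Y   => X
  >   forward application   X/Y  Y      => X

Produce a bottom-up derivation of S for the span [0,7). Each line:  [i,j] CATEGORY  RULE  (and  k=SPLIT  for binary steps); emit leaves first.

[0,7] S   >
  [0,1] "heard" : S/(NP/N)
  [1,7] NP/N   >
    [1,5] (NP/N)/S   >
      [1,2] "slowly" : ((NP/N)/S)/S
      [2,5] S   >
        [2,4] S/NP   <
          [2,3] "every" : S
          [3,4] "dog" : (S/NP)\S
        [4,5] "sent" : NP
    [5,7] S   >
      [5,6] "today" : S/PP
      [6,7] "city" : PP

[0,1] S/(NP/N)  lex  "heard"
[1,2] ((NP/N)/S)/S  lex  "slowly"
[2,3] S  lex  "every"
[3,4] (S/NP)\S  lex  "dog"
[2,4] S/NP  <  k=3
[4,5] NP  lex  "sent"
[2,5] S  >  k=4
[1,5] (NP/N)/S  >  k=2
[5,6] S/PP  lex  "today"
[6,7] PP  lex  "city"
[5,7] S  >  k=6
[1,7] NP/N  >  k=5
[0,7] S  >  k=1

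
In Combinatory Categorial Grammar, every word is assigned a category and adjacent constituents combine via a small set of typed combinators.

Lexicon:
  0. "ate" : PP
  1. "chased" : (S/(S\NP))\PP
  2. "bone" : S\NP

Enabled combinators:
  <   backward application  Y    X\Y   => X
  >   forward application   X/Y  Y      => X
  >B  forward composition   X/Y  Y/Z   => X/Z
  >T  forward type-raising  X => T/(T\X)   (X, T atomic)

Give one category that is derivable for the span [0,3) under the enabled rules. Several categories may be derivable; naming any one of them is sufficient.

[0,3] S   >
  [0,2] S/(S\NP)   <
    [0,1] "ate" : PP
    [1,2] "chased" : (S/(S\NP))\PP
  [2,3] "bone" : S\NP

S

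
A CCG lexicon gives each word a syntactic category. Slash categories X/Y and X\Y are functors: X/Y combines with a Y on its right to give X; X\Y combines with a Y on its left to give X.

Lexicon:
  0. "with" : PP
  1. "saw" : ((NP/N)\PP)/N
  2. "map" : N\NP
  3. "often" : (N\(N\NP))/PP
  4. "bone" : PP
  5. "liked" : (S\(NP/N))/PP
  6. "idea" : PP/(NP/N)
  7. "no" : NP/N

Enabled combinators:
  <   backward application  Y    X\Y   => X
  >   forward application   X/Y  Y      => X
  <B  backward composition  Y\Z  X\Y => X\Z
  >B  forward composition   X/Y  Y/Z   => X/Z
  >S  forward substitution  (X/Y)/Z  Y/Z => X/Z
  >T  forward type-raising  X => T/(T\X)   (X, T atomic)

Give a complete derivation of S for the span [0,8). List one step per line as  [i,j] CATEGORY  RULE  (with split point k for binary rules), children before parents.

[0,1] PP  lex  "with"
[1,2] ((NP/N)\PP)/N  lex  "saw"
[2,3] N\NP  lex  "map"
[3,4] (N\(N\NP))/PP  lex  "often"
[4,5] PP  lex  "bone"
[3,5] N\(N\NP)  >  k=4
[2,5] N  <  k=3
[1,5] (NP/N)\PP  >  k=2
[5,6] (S\(NP/N))/PP  lex  "liked"
[6,7] PP/(NP/N)  lex  "idea"
[7,8] NP/N  lex  "no"
[6,8] PP  >  k=7
[5,8] S\(NP/N)  >  k=6
[1,8] S\PP  <B  k=5
[0,8] S  <  k=1

[0,8] S   <
  [0,1] "with" : PP
  [1,8] S\PP   <B
    [1,5] (NP/N)\PP   >
      [1,2] "saw" : ((NP/N)\PP)/N
      [2,5] N   <
        [2,3] "map" : N\NP
        [3,5] N\(N\NP)   >
          [3,4] "often" : (N\(N\NP))/PP
          [4,5] "bone" : PP
    [5,8] S\(NP/N)   >
      [5,6] "liked" : (S\(NP/N))/PP
      [6,8] PP   >
        [6,7] "idea" : PP/(NP/N)
        [7,8] "no" : NP/N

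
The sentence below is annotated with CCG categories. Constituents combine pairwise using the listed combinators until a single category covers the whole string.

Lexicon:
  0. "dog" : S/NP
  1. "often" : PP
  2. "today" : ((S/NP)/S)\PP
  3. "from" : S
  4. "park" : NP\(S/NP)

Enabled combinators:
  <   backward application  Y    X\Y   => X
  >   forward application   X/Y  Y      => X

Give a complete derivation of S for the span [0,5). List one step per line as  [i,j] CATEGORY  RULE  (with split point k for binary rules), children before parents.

[0,1] S/NP  lex  "dog"
[1,2] PP  lex  "often"
[2,3] ((S/NP)/S)\PP  lex  "today"
[1,3] (S/NP)/S  <  k=2
[3,4] S  lex  "from"
[1,4] S/NP  >  k=3
[4,5] NP\(S/NP)  lex  "park"
[1,5] NP  <  k=4
[0,5] S  >  k=1

[0,5] S   >
  [0,1] "dog" : S/NP
  [1,5] NP   <
    [1,4] S/NP   >
      [1,3] (S/NP)/S   <
        [1,2] "often" : PP
        [2,3] "today" : ((S/NP)/S)\PP
      [3,4] "from" : S
    [4,5] "park" : NP\(S/NP)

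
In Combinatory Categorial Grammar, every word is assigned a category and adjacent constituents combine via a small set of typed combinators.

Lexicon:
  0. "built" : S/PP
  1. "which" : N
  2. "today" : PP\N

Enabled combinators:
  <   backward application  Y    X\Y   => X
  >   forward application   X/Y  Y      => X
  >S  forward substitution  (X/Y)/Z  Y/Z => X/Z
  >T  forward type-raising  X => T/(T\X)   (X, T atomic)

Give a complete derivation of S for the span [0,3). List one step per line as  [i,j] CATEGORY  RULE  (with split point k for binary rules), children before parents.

[0,3] S   >
  [0,1] "built" : S/PP
  [1,3] PP   >
    [1,2] PP/(PP\N)   >T
      [1,2] "which" : N
    [2,3] "today" : PP\N

[0,1] S/PP  lex  "built"
[1,2] N  lex  "which"
[1,2] PP/(PP\N)  >T
[2,3] PP\N  lex  "today"
[1,3] PP  >  k=2
[0,3] S  >  k=1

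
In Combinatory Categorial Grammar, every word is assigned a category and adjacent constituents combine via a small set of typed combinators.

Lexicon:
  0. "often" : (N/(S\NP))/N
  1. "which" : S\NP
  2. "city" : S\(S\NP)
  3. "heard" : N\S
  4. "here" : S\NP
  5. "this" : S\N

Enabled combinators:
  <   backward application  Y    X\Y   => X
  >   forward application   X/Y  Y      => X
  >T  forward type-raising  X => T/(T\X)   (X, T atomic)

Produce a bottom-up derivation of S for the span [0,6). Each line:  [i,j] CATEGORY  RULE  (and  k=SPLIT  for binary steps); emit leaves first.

[0,1] (N/(S\NP))/N  lex  "often"
[1,2] S\NP  lex  "which"
[2,3] S\(S\NP)  lex  "city"
[1,3] S  <  k=2
[3,4] N\S  lex  "heard"
[1,4] N  <  k=3
[0,4] N/(S\NP)  >  k=1
[4,5] S\NP  lex  "here"
[0,5] N  >  k=4
[5,6] S\N  lex  "this"
[0,6] S  <  k=5

[0,6] S   <
  [0,5] N   >
    [0,4] N/(S\NP)   >
      [0,1] "often" : (N/(S\NP))/N
      [1,4] N   <
        [1,3] S   <
          [1,2] "which" : S\NP
          [2,3] "city" : S\(S\NP)
        [3,4] "heard" : N\S
    [4,5] "here" : S\NP
  [5,6] "this" : S\N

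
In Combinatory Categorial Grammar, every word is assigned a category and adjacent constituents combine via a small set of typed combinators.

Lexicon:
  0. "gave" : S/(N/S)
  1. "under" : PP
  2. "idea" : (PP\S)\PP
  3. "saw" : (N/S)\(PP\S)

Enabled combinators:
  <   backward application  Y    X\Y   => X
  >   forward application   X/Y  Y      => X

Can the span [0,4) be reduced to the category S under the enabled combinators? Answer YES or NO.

YES

[0,4] S   >
  [0,1] "gave" : S/(N/S)
  [1,4] N/S   <
    [1,3] PP\S   <
      [1,2] "under" : PP
      [2,3] "idea" : (PP\S)\PP
    [3,4] "saw" : (N/S)\(PP\S)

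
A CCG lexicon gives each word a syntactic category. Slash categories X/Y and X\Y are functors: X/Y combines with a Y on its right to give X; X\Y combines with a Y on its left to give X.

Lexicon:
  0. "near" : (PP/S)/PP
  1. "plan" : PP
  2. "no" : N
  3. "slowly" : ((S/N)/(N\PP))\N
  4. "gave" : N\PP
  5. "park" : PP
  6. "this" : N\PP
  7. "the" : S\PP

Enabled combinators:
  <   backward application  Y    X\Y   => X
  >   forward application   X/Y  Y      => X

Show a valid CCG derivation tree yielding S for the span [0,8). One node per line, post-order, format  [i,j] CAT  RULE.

[0,8] S   <
  [0,7] PP   >
    [0,2] PP/S   >
      [0,1] "near" : (PP/S)/PP
      [1,2] "plan" : PP
    [2,7] S   >
      [2,5] S/N   >
        [2,4] (S/N)/(N\PP)   <
          [2,3] "no" : N
          [3,4] "slowly" : ((S/N)/(N\PP))\N
        [4,5] "gave" : N\PP
      [5,7] N   <
        [5,6] "park" : PP
        [6,7] "this" : N\PP
  [7,8] "the" : S\PP

[0,1] (PP/S)/PP  lex  "near"
[1,2] PP  lex  "plan"
[0,2] PP/S  >  k=1
[2,3] N  lex  "no"
[3,4] ((S/N)/(N\PP))\N  lex  "slowly"
[2,4] (S/N)/(N\PP)  <  k=3
[4,5] N\PP  lex  "gave"
[2,5] S/N  >  k=4
[5,6] PP  lex  "park"
[6,7] N\PP  lex  "this"
[5,7] N  <  k=6
[2,7] S  >  k=5
[0,7] PP  >  k=2
[7,8] S\PP  lex  "the"
[0,8] S  <  k=7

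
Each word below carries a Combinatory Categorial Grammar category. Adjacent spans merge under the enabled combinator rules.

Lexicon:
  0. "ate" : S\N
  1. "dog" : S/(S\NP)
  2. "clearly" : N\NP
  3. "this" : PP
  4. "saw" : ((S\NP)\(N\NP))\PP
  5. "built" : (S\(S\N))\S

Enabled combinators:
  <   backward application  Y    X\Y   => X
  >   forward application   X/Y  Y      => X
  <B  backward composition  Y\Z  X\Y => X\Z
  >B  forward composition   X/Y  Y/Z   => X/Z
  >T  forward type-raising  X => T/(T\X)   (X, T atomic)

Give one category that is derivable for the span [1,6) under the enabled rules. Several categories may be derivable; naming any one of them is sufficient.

S\(S\N)

[0,6] S   <
  [0,1] "ate" : S\N
  [1,6] S\(S\N)   <
    [1,5] S   >
      [1,2] "dog" : S/(S\NP)
      [2,5] S\NP   <
        [2,3] "clearly" : N\NP
        [3,5] (S\NP)\(N\NP)   <
          [3,4] "this" : PP
          [4,5] "saw" : ((S\NP)\(N\NP))\PP
    [5,6] "built" : (S\(S\N))\S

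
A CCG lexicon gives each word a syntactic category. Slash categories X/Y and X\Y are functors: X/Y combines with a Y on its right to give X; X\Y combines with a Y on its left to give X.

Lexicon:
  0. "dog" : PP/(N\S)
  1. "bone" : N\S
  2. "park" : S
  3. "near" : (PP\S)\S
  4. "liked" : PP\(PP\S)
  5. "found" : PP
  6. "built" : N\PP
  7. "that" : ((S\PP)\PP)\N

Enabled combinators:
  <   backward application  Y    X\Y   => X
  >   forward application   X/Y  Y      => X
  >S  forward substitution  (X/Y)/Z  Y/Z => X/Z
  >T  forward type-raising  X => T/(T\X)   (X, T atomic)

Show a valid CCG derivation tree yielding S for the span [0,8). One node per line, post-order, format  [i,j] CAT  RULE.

[0,8] S   <
  [0,2] PP   >
    [0,1] "dog" : PP/(N\S)
    [1,2] "bone" : N\S
  [2,8] S\PP   <
    [2,5] PP   <
      [2,4] PP\S   <
        [2,3] "park" : S
        [3,4] "near" : (PP\S)\S
      [4,5] "liked" : PP\(PP\S)
    [5,8] (S\PP)\PP   <
      [5,7] N   <
        [5,6] "found" : PP
        [6,7] "built" : N\PP
      [7,8] "that" : ((S\PP)\PP)\N

[0,1] PP/(N\S)  lex  "dog"
[1,2] N\S  lex  "bone"
[0,2] PP  >  k=1
[2,3] S  lex  "park"
[3,4] (PP\S)\S  lex  "near"
[2,4] PP\S  <  k=3
[4,5] PP\(PP\S)  lex  "liked"
[2,5] PP  <  k=4
[5,6] PP  lex  "found"
[6,7] N\PP  lex  "built"
[5,7] N  <  k=6
[7,8] ((S\PP)\PP)\N  lex  "that"
[5,8] (S\PP)\PP  <  k=7
[2,8] S\PP  <  k=5
[0,8] S  <  k=2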